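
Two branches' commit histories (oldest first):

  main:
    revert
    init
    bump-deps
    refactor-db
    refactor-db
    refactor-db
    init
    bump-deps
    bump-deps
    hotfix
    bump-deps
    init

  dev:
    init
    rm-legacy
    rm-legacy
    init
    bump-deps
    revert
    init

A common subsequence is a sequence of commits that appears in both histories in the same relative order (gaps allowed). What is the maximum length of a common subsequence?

4

Pick init (main #2, dev #1), init (main #7, dev #4), bump-deps (main #8, dev #5), init (main #12, dev #7); all 4 commits appear in both, in order, and the DP table's final entry dp[12][7] is also 4, so no common subsequence is longer.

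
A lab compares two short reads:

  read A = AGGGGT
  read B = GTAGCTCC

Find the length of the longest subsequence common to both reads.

Let dp[i][j] be the LCS length of the first i bases of read A and the first j bases of read B. dp[i][j] = dp[i-1][j-1]+1 when the i-th and j-th bases match, else max(dp[i-1][j], dp[i][j-1]).
    ·  G  T  A  G  C  T  C  C
 ·  0  0  0  0  0  0  0  0  0
 A  0  0  0  1  1  1  1  1  1
 G  0  1  1  1  2  2  2  2  2
 G  0  1  1  1  2  2  2  2  2
 G  0  1  1  1  2  2  2  2  2
 G  0  1  1  1  2  2  2  2  2
 T  0  1  2  2  2  2  3  3  3
dp[6][8] = 3. One LCS (by backtracking along matches): AGT.

3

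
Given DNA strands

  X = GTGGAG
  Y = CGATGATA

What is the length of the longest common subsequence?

Match G at X[1]=Y[2]; then T at X[2]=Y[4]; then G at X[3]=Y[5]; then A at X[5]=Y[8] — 4 bases in the same relative order in both, and the DP table's final entry dp[6][8] is also 4, so no common subsequence is longer.

4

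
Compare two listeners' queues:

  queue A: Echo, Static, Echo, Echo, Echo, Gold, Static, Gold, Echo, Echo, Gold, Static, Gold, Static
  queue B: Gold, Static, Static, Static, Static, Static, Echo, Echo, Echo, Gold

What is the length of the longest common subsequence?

5

Taking Static at queue A[2]=queue B[6]; then Echo at queue A[5]=queue B[7]; then Echo at queue A[9]=queue B[8]; then Echo at queue A[10]=queue B[9]; then Gold at queue A[13]=queue B[10] gives a common subsequence of length 5, and the DP table's final entry dp[14][10] is also 5, so no common subsequence is longer.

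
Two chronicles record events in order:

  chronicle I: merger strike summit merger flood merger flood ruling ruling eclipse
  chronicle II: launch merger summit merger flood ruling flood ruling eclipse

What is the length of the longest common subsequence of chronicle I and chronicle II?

7

Pick merger at chronicle I[1]=chronicle II[2]; then summit at chronicle I[3]=chronicle II[3]; then merger at chronicle I[4]=chronicle II[4]; then flood at chronicle I[5]=chronicle II[5]; then flood at chronicle I[7]=chronicle II[7]; then ruling at chronicle I[9]=chronicle II[8]; then eclipse at chronicle I[10]=chronicle II[9]; all 7 events appear in both, in order. The LCS DP gives dp[10][9] = 7, so this is optimal.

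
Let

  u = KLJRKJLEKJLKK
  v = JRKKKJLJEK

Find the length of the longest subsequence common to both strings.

Match J [3,1], then R [4,2], then K [5,5], then J [6,6], then L [7,7], then E [8,9], then K [13,10] — 7 characters in the same relative order in both. Since dp[13][10] = 7, nothing longer is possible.

7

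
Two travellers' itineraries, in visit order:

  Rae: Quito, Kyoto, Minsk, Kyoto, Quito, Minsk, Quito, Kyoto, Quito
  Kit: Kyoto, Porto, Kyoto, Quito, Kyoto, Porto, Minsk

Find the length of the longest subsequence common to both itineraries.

4

One common subsequence of length 4: Kyoto at Rae[2]=Kit[1] → Kyoto at Rae[4]=Kit[3] → Quito at Rae[5]=Kit[4] → Minsk at Rae[6]=Kit[7]. The LCS DP gives dp[9][7] = 4, so this is optimal.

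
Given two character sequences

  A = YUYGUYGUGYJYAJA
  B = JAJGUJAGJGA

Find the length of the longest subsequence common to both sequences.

6

Taking G at A[7]=B[4]; then U at A[8]=B[5]; then J at A[11]=B[6]; then A at A[13]=B[7]; then J at A[14]=B[9]; then A at A[15]=B[11] gives a common subsequence of length 6, and the DP table's final entry dp[15][11] is also 6, so no common subsequence is longer.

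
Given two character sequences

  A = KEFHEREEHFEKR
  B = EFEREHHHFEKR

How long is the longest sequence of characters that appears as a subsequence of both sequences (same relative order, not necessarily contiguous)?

10

One common subsequence of length 10: E [2,1], then F [3,2], then E [5,3], then R [6,4], then E [7,5], then H [9,8], then F [10,9], then E [11,10], then K [12,11], then R [13,12]. dp[13][12] = 10 confirms this is the maximum.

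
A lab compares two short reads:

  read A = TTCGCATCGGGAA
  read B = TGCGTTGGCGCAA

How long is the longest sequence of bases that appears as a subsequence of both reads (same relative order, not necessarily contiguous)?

9

Taking T [1,1], then C [3,3], then G [4,4], then T [7,6], then G [9,7], then G [10,8], then G [11,10], then A [12,12], then A [13,13] gives a common subsequence of length 9, and the DP table's final entry dp[13][13] is also 9, so no common subsequence is longer.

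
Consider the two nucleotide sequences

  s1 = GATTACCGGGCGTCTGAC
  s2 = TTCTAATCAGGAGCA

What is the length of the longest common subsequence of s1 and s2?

9

Pick T (s1 #3, s2 #2), T (s1 #4, s2 #4), A (s1 #5, s2 #6), C (s1 #6, s2 #8), G (s1 #8, s2 #10), G (s1 #9, s2 #11), G (s1 #12, s2 #13), C (s1 #14, s2 #14), A (s1 #17, s2 #15); all 9 bases appear in both, in order. dp[18][15] = 9 confirms this is the maximum.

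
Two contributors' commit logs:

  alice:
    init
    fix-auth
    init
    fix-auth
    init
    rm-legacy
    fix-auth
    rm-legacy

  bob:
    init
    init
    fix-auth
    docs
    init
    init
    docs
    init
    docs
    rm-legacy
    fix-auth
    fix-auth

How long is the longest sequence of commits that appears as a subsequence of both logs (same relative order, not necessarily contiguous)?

Taking init (alice #1, bob #2); then fix-auth (alice #2, bob #3); then init (alice #3, bob #6); then init (alice #5, bob #8); then rm-legacy (alice #6, bob #10); then fix-auth (alice #7, bob #12) gives a common subsequence of length 6, and the DP table's final entry dp[8][12] is also 6, so no common subsequence is longer.

6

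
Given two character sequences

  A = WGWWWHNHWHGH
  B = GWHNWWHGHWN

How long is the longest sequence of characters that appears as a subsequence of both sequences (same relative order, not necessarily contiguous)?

One common subsequence of length 8: G (A #2, B #1), W (A #5, B #2), H (A #6, B #3), N (A #7, B #4), W (A #9, B #6), H (A #10, B #7), G (A #11, B #8), H (A #12, B #9). The LCS DP gives dp[12][11] = 8, so this is optimal.

8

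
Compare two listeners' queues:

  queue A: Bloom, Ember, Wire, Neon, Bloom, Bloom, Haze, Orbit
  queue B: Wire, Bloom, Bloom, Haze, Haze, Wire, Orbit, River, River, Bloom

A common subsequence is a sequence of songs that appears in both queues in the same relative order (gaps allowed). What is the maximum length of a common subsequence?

5

Match Wire [3,1] → Bloom [5,2] → Bloom [6,3] → Haze [7,5] → Orbit [8,7] — 5 songs in the same relative order in both. dp[8][10] = 5 confirms this is the maximum.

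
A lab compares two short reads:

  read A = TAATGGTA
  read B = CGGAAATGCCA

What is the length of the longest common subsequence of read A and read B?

Pick A (read A #2, read B #5), then A (read A #3, read B #6), then T (read A #4, read B #7), then G (read A #5, read B #8), then A (read A #8, read B #11); all 5 bases appear in both, in order. Since dp[8][11] = 5, nothing longer is possible.

5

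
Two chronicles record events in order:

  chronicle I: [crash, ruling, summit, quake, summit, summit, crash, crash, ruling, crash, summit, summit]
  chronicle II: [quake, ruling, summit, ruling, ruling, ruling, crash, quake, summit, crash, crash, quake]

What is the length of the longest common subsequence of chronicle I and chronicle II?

6

Pick ruling at chronicle I[2]=chronicle II[2], summit at chronicle I[3]=chronicle II[3], quake at chronicle I[4]=chronicle II[8], summit at chronicle I[6]=chronicle II[9], crash at chronicle I[7]=chronicle II[10], crash at chronicle I[8]=chronicle II[11]; all 6 events appear in both, in order, and the DP table's final entry dp[12][12] is also 6, so no common subsequence is longer.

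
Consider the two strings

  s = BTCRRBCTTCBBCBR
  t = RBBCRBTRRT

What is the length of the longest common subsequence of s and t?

6

Taking B at s[1]=t[3]; then C at s[3]=t[4]; then R at s[5]=t[5]; then B at s[6]=t[6]; then T at s[8]=t[7]; then T at s[9]=t[10] gives a common subsequence of length 6. The LCS DP gives dp[15][10] = 6, so this is optimal.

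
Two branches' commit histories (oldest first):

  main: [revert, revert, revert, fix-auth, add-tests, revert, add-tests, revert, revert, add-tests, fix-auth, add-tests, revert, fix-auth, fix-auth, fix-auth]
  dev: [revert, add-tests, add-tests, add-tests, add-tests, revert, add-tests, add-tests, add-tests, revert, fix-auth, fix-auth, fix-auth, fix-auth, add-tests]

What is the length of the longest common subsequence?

10

Taking revert [1,1], then add-tests [5,5], then revert [6,6], then add-tests [7,7], then add-tests [10,8], then add-tests [12,9], then revert [13,10], then fix-auth [14,12], then fix-auth [15,13], then fix-auth [16,14] gives a common subsequence of length 10. The LCS DP gives dp[16][15] = 10, so this is optimal.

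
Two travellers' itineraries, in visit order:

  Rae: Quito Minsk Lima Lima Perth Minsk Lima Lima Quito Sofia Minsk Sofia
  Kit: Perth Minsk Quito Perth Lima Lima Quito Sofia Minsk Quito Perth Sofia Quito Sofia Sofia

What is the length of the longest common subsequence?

Taking Quito at Rae[1]=Kit[3], Perth at Rae[5]=Kit[4], Lima at Rae[7]=Kit[5], Lima at Rae[8]=Kit[6], Quito at Rae[9]=Kit[7], Sofia at Rae[10]=Kit[8], Minsk at Rae[11]=Kit[9], Sofia at Rae[12]=Kit[15] gives a common subsequence of length 8. dp[12][15] = 8 confirms this is the maximum.

8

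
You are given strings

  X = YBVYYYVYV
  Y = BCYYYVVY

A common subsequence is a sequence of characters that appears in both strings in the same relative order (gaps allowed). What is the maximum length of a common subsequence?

6

Let dp[i][j] be the LCS length of the first i characters of X and the first j characters of Y. dp[i][j] = dp[i-1][j-1]+1 when the i-th and j-th characters match, else max(dp[i-1][j], dp[i][j-1]).
    ·  B  C  Y  Y  Y  V  V  Y
 ·  0  0  0  0  0  0  0  0  0
 Y  0  0  0  1  1  1  1  1  1
 B  0  1  1  1  1  1  1  1  1
 V  0  1  1  1  1  1  2  2  2
 Y  0  1  1  2  2  2  2  2  3
 Y  0  1  1  2  3  3  3  3  3
 Y  0  1  1  2  3  4  4  4  4
 V  0  1  1  2  3  4  5  5  5
 Y  0  1  1  2  3  4  5  5  6
 V  0  1  1  2  3  4  5  6  6
dp[9][8] = 6. One LCS (by backtracking along matches): BYYYVY.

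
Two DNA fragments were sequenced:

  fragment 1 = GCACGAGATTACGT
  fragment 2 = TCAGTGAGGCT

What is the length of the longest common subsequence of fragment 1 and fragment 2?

7

Pick C at fragment 1[2]=fragment 2[2]; then A at fragment 1[3]=fragment 2[3]; then G at fragment 1[5]=fragment 2[6]; then A at fragment 1[6]=fragment 2[7]; then G at fragment 1[7]=fragment 2[9]; then C at fragment 1[12]=fragment 2[10]; then T at fragment 1[14]=fragment 2[11]; all 7 bases appear in both, in order. dp[14][11] = 7 confirms this is the maximum.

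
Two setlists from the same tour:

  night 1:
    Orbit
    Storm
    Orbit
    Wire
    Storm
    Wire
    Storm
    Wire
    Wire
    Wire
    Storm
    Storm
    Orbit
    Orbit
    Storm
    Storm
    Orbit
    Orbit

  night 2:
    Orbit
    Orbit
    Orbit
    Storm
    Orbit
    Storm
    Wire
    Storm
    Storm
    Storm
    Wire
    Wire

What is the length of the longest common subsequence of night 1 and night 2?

8

Pick Orbit (night 1 #1, night 2 #3), then Storm (night 1 #2, night 2 #4), then Orbit (night 1 #3, night 2 #5), then Wire (night 1 #4, night 2 #7), then Storm (night 1 #5, night 2 #9), then Storm (night 1 #7, night 2 #10), then Wire (night 1 #9, night 2 #11), then Wire (night 1 #10, night 2 #12); all 8 songs appear in both, in order. The LCS DP gives dp[18][12] = 8, so this is optimal.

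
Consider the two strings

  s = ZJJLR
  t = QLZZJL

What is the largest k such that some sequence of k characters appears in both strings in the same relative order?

Match Z at s[1]=t[4]; then J at s[3]=t[5]; then L at s[4]=t[6] — 3 characters in the same relative order in both. The LCS DP gives dp[5][6] = 3, so this is optimal.

3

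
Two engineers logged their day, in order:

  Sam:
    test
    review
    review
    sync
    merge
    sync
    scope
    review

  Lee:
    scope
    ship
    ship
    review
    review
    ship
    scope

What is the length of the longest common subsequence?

One common subsequence of length 3: review at Sam[2]=Lee[4]; then review at Sam[3]=Lee[5]; then scope at Sam[7]=Lee[7]. dp[8][7] = 3 confirms this is the maximum.

3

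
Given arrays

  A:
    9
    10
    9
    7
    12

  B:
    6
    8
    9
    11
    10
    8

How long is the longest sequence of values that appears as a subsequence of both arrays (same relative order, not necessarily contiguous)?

Let dp[i][j] be the LCS length of the first i values of A and the first j values of B. dp[i][j] = dp[i-1][j-1]+1 when the i-th and j-th values match, else max(dp[i-1][j], dp[i][j-1]).
    ·  6  8  9 11 10  8
 ·  0  0  0  0  0  0  0
 9  0  0  0  1  1  1  1
10  0  0  0  1  1  2  2
 9  0  0  0  1  1  2  2
 7  0  0  0  1  1  2  2
12  0  0  0  1  1  2  2
dp[5][6] = 2. One LCS (by backtracking along matches): 9, 10.

2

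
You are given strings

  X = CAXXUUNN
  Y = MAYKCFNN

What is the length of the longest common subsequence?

Match C at X[1]=Y[5], then N at X[7]=Y[7], then N at X[8]=Y[8] — 3 characters in the same relative order in both, and the DP table's final entry dp[8][8] is also 3, so no common subsequence is longer.

3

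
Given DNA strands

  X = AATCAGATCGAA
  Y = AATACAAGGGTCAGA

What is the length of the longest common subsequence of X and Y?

10

One common subsequence of length 10: A [1,1] → A [2,2] → T [3,3] → C [4,5] → A [5,7] → G [6,10] → T [8,11] → C [9,12] → G [10,14] → A [12,15]. dp[12][15] = 10 confirms this is the maximum.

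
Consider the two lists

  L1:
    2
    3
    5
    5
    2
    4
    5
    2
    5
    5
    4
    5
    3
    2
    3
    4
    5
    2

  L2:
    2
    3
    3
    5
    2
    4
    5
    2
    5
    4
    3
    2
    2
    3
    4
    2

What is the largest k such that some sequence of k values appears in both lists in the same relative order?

Match 2 [1,1], then 3 [2,3], then 5 [4,4], then 2 [5,5], then 4 [6,6], then 5 [7,7], then 2 [8,8], then 5 [10,9], then 4 [11,10], then 3 [13,11], then 2 [14,13], then 3 [15,14], then 4 [16,15], then 2 [18,16] — 14 values in the same relative order in both, and the DP table's final entry dp[18][16] is also 14, so no common subsequence is longer.

14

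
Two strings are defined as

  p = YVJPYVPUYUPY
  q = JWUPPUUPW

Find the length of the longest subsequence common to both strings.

Let dp[i][j] be the LCS length of the first i characters of p and the first j characters of q. dp[i][j] = dp[i-1][j-1]+1 when the i-th and j-th characters match, else max(dp[i-1][j], dp[i][j-1]).
    ·  J  W  U  P  P  U  U  P  W
 ·  0  0  0  0  0  0  0  0  0  0
 Y  0  0  0  0  0  0  0  0  0  0
 V  0  0  0  0  0  0  0  0  0  0
 J  0  1  1  1  1  1  1  1  1  1
 P  0  1  1  1  2  2  2  2  2  2
 Y  0  1  1  1  2  2  2  2  2  2
 V  0  1  1  1  2  2  2  2  2  2
 P  0  1  1  1  2  3  3  3  3  3
 U  0  1  1  2  2  3  4  4  4  4
 Y  0  1  1  2  2  3  4  4  4  4
 U  0  1  1  2  2  3  4  5  5  5
 P  0  1  1  2  3  3  4  5  6  6
 Y  0  1  1  2  3  3  4  5  6  6
dp[12][9] = 6. One LCS (by backtracking along matches): JPPUUP.

6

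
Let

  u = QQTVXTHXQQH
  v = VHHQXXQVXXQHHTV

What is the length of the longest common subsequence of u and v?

Match Q at u[1]=v[4], then Q at u[2]=v[7], then V at u[4]=v[8], then X at u[5]=v[9], then X at u[8]=v[10], then Q at u[9]=v[11], then H at u[11]=v[13] — 7 characters in the same relative order in both, and the DP table's final entry dp[11][15] is also 7, so no common subsequence is longer.

7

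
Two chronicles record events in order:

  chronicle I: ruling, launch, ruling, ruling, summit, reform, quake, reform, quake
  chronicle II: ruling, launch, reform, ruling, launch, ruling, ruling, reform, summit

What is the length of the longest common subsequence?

One common subsequence of length 5: ruling at chronicle I[1]=chronicle II[4]; then launch at chronicle I[2]=chronicle II[5]; then ruling at chronicle I[3]=chronicle II[6]; then ruling at chronicle I[4]=chronicle II[7]; then summit at chronicle I[5]=chronicle II[9]. dp[9][9] = 5 confirms this is the maximum.

5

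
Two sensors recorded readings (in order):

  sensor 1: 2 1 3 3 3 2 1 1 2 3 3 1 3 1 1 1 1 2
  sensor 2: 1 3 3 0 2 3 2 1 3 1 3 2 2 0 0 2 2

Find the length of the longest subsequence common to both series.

10

Pick 1 at sensor 1[2]=sensor 2[1] → 3 at sensor 1[3]=sensor 2[2] → 3 at sensor 1[4]=sensor 2[3] → 3 at sensor 1[5]=sensor 2[6] → 2 at sensor 1[6]=sensor 2[7] → 1 at sensor 1[8]=sensor 2[8] → 3 at sensor 1[11]=sensor 2[9] → 1 at sensor 1[12]=sensor 2[10] → 3 at sensor 1[13]=sensor 2[11] → 2 at sensor 1[18]=sensor 2[17]; all 10 values appear in both, in order. Since dp[18][17] = 10, nothing longer is possible.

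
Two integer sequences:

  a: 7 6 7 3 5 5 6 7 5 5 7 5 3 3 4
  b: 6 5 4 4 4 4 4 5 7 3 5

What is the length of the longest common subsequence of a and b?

Match 6 [2,1]; then 5 [5,2]; then 5 [6,8]; then 7 [8,9]; then 5 [12,11] — 5 values in the same relative order in both. The LCS DP gives dp[15][11] = 5, so this is optimal.

5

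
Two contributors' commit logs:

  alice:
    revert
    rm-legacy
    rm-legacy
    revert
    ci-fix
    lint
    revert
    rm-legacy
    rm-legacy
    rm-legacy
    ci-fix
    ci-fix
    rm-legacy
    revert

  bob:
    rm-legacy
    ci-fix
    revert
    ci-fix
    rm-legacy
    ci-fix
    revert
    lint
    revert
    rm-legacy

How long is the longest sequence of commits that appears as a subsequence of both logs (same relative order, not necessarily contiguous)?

Taking revert (alice #1, bob #3); then rm-legacy (alice #2, bob #5); then revert (alice #4, bob #7); then lint (alice #6, bob #8); then revert (alice #7, bob #9); then rm-legacy (alice #13, bob #10) gives a common subsequence of length 6. dp[14][10] = 6 confirms this is the maximum.

6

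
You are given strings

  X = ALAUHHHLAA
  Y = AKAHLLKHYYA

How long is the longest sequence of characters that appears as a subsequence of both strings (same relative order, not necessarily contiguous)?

5

Taking A (X #1, Y #1); then A (X #3, Y #3); then H (X #5, Y #4); then H (X #6, Y #8); then A (X #10, Y #11) gives a common subsequence of length 5. Since dp[10][11] = 5, nothing longer is possible.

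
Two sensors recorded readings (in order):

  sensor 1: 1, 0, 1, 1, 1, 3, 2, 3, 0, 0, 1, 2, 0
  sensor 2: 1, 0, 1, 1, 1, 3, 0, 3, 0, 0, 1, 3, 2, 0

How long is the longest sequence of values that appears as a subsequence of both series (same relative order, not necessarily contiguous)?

Match 1 (sensor 1 #1, sensor 2 #1), then 0 (sensor 1 #2, sensor 2 #2), then 1 (sensor 1 #3, sensor 2 #3), then 1 (sensor 1 #4, sensor 2 #4), then 1 (sensor 1 #5, sensor 2 #5), then 3 (sensor 1 #6, sensor 2 #6), then 3 (sensor 1 #8, sensor 2 #8), then 0 (sensor 1 #9, sensor 2 #9), then 0 (sensor 1 #10, sensor 2 #10), then 1 (sensor 1 #11, sensor 2 #11), then 2 (sensor 1 #12, sensor 2 #13), then 0 (sensor 1 #13, sensor 2 #14) — 12 values in the same relative order in both. dp[13][14] = 12 confirms this is the maximum.

12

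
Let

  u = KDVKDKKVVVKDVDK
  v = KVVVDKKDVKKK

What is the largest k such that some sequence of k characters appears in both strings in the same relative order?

Match K [1,1]; then V [3,4]; then D [5,5]; then K [6,6]; then K [7,7]; then V [8,9]; then K [11,11]; then K [15,12] — 8 characters in the same relative order in both. The LCS DP gives dp[15][12] = 8, so this is optimal.

8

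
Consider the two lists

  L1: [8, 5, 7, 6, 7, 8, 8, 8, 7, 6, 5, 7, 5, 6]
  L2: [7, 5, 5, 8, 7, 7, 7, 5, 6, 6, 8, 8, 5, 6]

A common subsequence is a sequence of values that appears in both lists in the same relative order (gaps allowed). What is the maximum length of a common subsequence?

7

Match 8 [1,4], 5 [2,8], 6 [4,10], 8 [7,11], 8 [8,12], 5 [13,13], 6 [14,14] — 7 values in the same relative order in both. Since dp[14][14] = 7, nothing longer is possible.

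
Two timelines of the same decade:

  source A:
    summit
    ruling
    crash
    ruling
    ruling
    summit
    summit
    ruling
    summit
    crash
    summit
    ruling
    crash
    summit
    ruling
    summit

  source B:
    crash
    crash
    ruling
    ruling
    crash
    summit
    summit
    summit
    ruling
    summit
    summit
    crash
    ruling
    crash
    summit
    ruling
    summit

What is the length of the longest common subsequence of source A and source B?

13

Match crash at source A[3]=source B[2], ruling at source A[4]=source B[3], ruling at source A[5]=source B[4], summit at source A[6]=source B[7], summit at source A[7]=source B[8], ruling at source A[8]=source B[9], summit at source A[9]=source B[11], crash at source A[10]=source B[12], ruling at source A[12]=source B[13], crash at source A[13]=source B[14], summit at source A[14]=source B[15], ruling at source A[15]=source B[16], summit at source A[16]=source B[17] — 13 events in the same relative order in both. Since dp[16][17] = 13, nothing longer is possible.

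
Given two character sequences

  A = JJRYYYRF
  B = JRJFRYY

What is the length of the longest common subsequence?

5

Match J (A #1, B #1) → J (A #2, B #3) → R (A #3, B #5) → Y (A #5, B #6) → Y (A #6, B #7) — 5 characters in the same relative order in both, and the DP table's final entry dp[8][7] is also 5, so no common subsequence is longer.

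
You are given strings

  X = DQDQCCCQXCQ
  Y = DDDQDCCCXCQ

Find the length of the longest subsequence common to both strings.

Let dp[i][j] be the LCS length of the first i characters of X and the first j characters of Y. dp[i][j] = dp[i-1][j-1]+1 when the i-th and j-th characters match, else max(dp[i-1][j], dp[i][j-1]).
    ·  D  D  D  Q  D  C  C  C  X  C  Q
 ·  0  0  0  0  0  0  0  0  0  0  0  0
 D  0  1  1  1  1  1  1  1  1  1  1  1
 Q  0  1  1  1  2  2  2  2  2  2  2  2
 D  0  1  2  2  2  3  3  3  3  3  3  3
 Q  0  1  2  2  3  3  3  3  3  3  3  4
 C  0  1  2  2  3  3  4  4  4  4  4  4
 C  0  1  2  2  3  3  4  5  5  5  5  5
 C  0  1  2  2  3  3  4  5  6  6  6  6
 Q  0  1  2  2  3  3  4  5  6  6  6  7
 X  0  1  2  2  3  3  4  5  6  7  7  7
 C  0  1  2  2  3  3  4  5  6  7  8  8
 Q  0  1  2  2  3  3  4  5  6  7  8  9
dp[11][11] = 9. One LCS (by backtracking along matches): DQDCCCXCQ.

9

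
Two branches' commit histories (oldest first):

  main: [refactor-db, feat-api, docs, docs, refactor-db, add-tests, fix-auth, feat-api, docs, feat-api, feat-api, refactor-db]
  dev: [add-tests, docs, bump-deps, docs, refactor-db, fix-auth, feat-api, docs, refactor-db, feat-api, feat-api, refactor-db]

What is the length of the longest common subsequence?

9

One common subsequence of length 9: docs [3,2], then docs [4,4], then refactor-db [5,5], then fix-auth [7,6], then feat-api [8,7], then docs [9,8], then feat-api [10,10], then feat-api [11,11], then refactor-db [12,12]. The LCS DP gives dp[12][12] = 9, so this is optimal.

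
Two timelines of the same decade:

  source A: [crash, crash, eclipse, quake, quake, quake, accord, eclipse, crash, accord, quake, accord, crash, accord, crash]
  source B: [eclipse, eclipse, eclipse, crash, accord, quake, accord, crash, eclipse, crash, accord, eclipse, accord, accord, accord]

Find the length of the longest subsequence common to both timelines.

Taking crash at source A[1]=source B[4] → crash at source A[2]=source B[8] → eclipse at source A[3]=source B[9] → accord at source A[7]=source B[11] → eclipse at source A[8]=source B[12] → accord at source A[10]=source B[13] → accord at source A[12]=source B[14] → accord at source A[14]=source B[15] gives a common subsequence of length 8. dp[15][15] = 8 confirms this is the maximum.

8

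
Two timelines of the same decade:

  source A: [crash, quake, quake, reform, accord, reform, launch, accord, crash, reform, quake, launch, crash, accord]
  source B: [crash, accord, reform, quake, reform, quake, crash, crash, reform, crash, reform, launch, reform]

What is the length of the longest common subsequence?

7

Match crash (source A #1, source B #1), quake (source A #2, source B #4), quake (source A #3, source B #6), reform (source A #4, source B #9), reform (source A #6, source B #11), launch (source A #7, source B #12), reform (source A #10, source B #13) — 7 events in the same relative order in both. dp[14][13] = 7 confirms this is the maximum.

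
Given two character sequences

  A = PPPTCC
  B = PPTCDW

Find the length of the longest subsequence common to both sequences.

4

Pick P [2,1], then P [3,2], then T [4,3], then C [5,4]; all 4 characters appear in both, in order. dp[6][6] = 4 confirms this is the maximum.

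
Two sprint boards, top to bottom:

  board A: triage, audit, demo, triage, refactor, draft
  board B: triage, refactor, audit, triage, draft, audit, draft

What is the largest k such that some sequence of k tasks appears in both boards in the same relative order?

4

Pick triage [1,1], audit [2,3], triage [4,4], draft [6,7]; all 4 tasks appear in both, in order, and the DP table's final entry dp[6][7] is also 4, so no common subsequence is longer.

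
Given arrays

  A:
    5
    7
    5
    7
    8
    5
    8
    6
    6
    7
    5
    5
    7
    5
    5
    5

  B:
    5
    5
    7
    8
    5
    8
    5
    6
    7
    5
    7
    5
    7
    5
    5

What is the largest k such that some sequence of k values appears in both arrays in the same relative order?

Taking 5 at A[1]=B[1], then 5 at A[3]=B[2], then 7 at A[4]=B[3], then 8 at A[5]=B[4], then 5 at A[6]=B[5], then 8 at A[7]=B[6], then 6 at A[9]=B[8], then 7 at A[10]=B[9], then 5 at A[11]=B[10], then 5 at A[12]=B[12], then 7 at A[13]=B[13], then 5 at A[15]=B[14], then 5 at A[16]=B[15] gives a common subsequence of length 13, and the DP table's final entry dp[16][15] is also 13, so no common subsequence is longer.

13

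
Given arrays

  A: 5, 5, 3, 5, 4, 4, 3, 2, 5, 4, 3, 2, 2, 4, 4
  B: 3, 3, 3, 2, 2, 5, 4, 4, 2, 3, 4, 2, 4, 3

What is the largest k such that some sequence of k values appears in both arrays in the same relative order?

8

Taking 3 [3,3], 5 [4,6], 4 [5,7], 4 [6,8], 3 [7,10], 2 [8,12], 4 [10,13], 3 [11,14] gives a common subsequence of length 8. dp[15][14] = 8 confirms this is the maximum.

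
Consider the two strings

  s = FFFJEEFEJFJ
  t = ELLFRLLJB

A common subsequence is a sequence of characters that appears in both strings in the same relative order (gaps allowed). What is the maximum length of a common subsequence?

3

Let dp[i][j] be the LCS length of the first i characters of s and the first j characters of t. dp[i][j] = dp[i-1][j-1]+1 when the i-th and j-th characters match, else max(dp[i-1][j], dp[i][j-1]).
    ·  E  L  L  F  R  L  L  J  B
 ·  0  0  0  0  0  0  0  0  0  0
 F  0  0  0  0  1  1  1  1  1  1
 F  0  0  0  0  1  1  1  1  1  1
 F  0  0  0  0  1  1  1  1  1  1
 J  0  0  0  0  1  1  1  1  2  2
 E  0  1  1  1  1  1  1  1  2  2
 E  0  1  1  1  1  1  1  1  2  2
 F  0  1  1  1  2  2  2  2  2  2
 E  0  1  1  1  2  2  2  2  2  2
 J  0  1  1  1  2  2  2  2  3  3
 F  0  1  1  1  2  2  2  2  3  3
 J  0  1  1  1  2  2  2  2  3  3
dp[11][9] = 3. One LCS (by backtracking along matches): EFJ.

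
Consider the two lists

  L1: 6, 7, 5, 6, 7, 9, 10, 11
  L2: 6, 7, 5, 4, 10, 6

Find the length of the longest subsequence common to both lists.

Pick 6 at L1[1]=L2[1]; then 7 at L1[2]=L2[2]; then 5 at L1[3]=L2[3]; then 6 at L1[4]=L2[6]; all 4 values appear in both, in order. The LCS DP gives dp[8][6] = 4, so this is optimal.

4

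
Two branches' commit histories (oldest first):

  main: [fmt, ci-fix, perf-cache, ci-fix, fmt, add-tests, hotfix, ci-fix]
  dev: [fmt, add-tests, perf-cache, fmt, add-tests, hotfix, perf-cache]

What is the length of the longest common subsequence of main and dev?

5

Taking fmt [1,1], perf-cache [3,3], fmt [5,4], add-tests [6,5], hotfix [7,6] gives a common subsequence of length 5. Since dp[8][7] = 5, nothing longer is possible.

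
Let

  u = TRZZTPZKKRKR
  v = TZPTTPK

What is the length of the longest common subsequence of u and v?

Let dp[i][j] be the LCS length of the first i characters of u and the first j characters of v. dp[i][j] = dp[i-1][j-1]+1 when the i-th and j-th characters match, else max(dp[i-1][j], dp[i][j-1]).
    ·  T  Z  P  T  T  P  K
 ·  0  0  0  0  0  0  0  0
 T  0  1  1  1  1  1  1  1
 R  0  1  1  1  1  1  1  1
 Z  0  1  2  2  2  2  2  2
 Z  0  1  2  2  2  2  2  2
 T  0  1  2  2  3  3  3  3
 P  0  1  2  3  3  3  4  4
 Z  0  1  2  3  3  3  4  4
 K  0  1  2  3  3  3  4  5
 K  0  1  2  3  3  3  4  5
 R  0  1  2  3  3  3  4  5
 K  0  1  2  3  3  3  4  5
 R  0  1  2  3  3  3  4  5
dp[12][7] = 5. One LCS (by backtracking along matches): TZTPK.

5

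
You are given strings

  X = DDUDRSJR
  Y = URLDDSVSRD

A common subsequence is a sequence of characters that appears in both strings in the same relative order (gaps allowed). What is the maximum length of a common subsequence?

4

Let dp[i][j] be the LCS length of the first i characters of X and the first j characters of Y. dp[i][j] = dp[i-1][j-1]+1 when the i-th and j-th characters match, else max(dp[i-1][j], dp[i][j-1]).
    ·  U  R  L  D  D  S  V  S  R  D
 ·  0  0  0  0  0  0  0  0  0  0  0
 D  0  0  0  0  1  1  1  1  1  1  1
 D  0  0  0  0  1  2  2  2  2  2  2
 U  0  1  1  1  1  2  2  2  2  2  2
 D  0  1  1  1  2  2  2  2  2  2  3
 R  0  1  2  2  2  2  2  2  2  3  3
 S  0  1  2  2  2  2  3  3  3  3  3
 J  0  1  2  2  2  2  3  3  3  3  3
 R  0  1  2  2  2  2  3  3  3  4  4
dp[8][10] = 4. One LCS (by backtracking along matches): DDSR.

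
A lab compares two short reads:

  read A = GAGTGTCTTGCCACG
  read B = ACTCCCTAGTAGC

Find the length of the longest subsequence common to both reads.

7

One common subsequence of length 7: A at read A[2]=read B[1]; then T at read A[4]=read B[3]; then C at read A[7]=read B[6]; then T at read A[8]=read B[7]; then T at read A[9]=read B[10]; then G at read A[10]=read B[12]; then C at read A[14]=read B[13], and the DP table's final entry dp[15][13] is also 7, so no common subsequence is longer.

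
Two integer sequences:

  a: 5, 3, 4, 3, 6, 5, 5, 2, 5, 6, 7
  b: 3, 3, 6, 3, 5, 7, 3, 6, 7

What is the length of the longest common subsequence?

Taking 3 (a #2, b #1), then 3 (a #4, b #2), then 6 (a #5, b #3), then 5 (a #6, b #5), then 6 (a #10, b #8), then 7 (a #11, b #9) gives a common subsequence of length 6. The LCS DP gives dp[11][9] = 6, so this is optimal.

6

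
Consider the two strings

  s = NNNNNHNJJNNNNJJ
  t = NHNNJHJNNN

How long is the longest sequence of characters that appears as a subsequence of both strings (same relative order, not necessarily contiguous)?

Taking N at s[1]=t[1]; then N at s[2]=t[3]; then N at s[3]=t[4]; then H at s[6]=t[6]; then J at s[9]=t[7]; then N at s[11]=t[8]; then N at s[12]=t[9]; then N at s[13]=t[10] gives a common subsequence of length 8, and the DP table's final entry dp[15][10] is also 8, so no common subsequence is longer.

8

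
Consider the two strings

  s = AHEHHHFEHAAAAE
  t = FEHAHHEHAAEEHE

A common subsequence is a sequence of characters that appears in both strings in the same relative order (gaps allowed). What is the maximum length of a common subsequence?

9

Taking E (s #3, t #2); then H (s #4, t #3); then H (s #5, t #5); then H (s #6, t #6); then E (s #8, t #7); then H (s #9, t #8); then A (s #10, t #9); then A (s #11, t #10); then E (s #14, t #14) gives a common subsequence of length 9, and the DP table's final entry dp[14][14] is also 9, so no common subsequence is longer.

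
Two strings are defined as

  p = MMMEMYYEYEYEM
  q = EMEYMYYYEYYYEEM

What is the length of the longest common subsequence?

Pick M (p #3, q #2) → E (p #4, q #3) → M (p #5, q #5) → Y (p #6, q #7) → Y (p #7, q #8) → E (p #8, q #9) → Y (p #9, q #12) → E (p #10, q #13) → E (p #12, q #14) → M (p #13, q #15); all 10 characters appear in both, in order. Since dp[13][15] = 10, nothing longer is possible.

10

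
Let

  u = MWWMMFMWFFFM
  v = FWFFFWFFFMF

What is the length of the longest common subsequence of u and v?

One common subsequence of length 7: W [2,2], then F [6,5], then W [8,6], then F [9,7], then F [10,8], then F [11,9], then M [12,10]. The LCS DP gives dp[12][11] = 7, so this is optimal.

7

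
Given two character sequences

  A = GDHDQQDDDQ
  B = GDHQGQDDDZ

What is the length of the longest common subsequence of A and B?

Let dp[i][j] be the LCS length of the first i characters of A and the first j characters of B. dp[i][j] = dp[i-1][j-1]+1 when the i-th and j-th characters match, else max(dp[i-1][j], dp[i][j-1]).
    ·  G  D  H  Q  G  Q  D  D  D  Z
 ·  0  0  0  0  0  0  0  0  0  0  0
 G  0  1  1  1  1  1  1  1  1  1  1
 D  0  1  2  2  2  2  2  2  2  2  2
 H  0  1  2  3  3  3  3  3  3  3  3
 D  0  1  2  3  3  3  3  4  4  4  4
 Q  0  1  2  3  4  4  4  4  4  4  4
 Q  0  1  2  3  4  4  5  5  5  5  5
 D  0  1  2  3  4  4  5  6  6  6  6
 D  0  1  2  3  4  4  5  6  7  7  7
 D  0  1  2  3  4  4  5  6  7  8  8
 Q  0  1  2  3  4  4  5  6  7  8  8
dp[10][10] = 8. One LCS (by backtracking along matches): GDHQQDDD.

8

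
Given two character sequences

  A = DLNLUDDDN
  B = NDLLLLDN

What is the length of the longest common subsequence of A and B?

5

One common subsequence of length 5: D [1,2], then L [2,5], then L [4,6], then D [8,7], then N [9,8]. dp[9][8] = 5 confirms this is the maximum.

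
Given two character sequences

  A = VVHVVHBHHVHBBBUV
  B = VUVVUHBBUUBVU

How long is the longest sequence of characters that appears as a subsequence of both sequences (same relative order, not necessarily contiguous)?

Taking V [1,1] → V [2,3] → V [4,4] → H [6,6] → B [7,7] → B [12,8] → B [13,11] → U [15,13] gives a common subsequence of length 8. dp[16][13] = 8 confirms this is the maximum.

8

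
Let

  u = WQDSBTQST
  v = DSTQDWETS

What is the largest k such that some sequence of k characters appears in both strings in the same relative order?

5

Taking D [3,1]; then S [4,2]; then T [6,3]; then Q [7,4]; then S [8,9] gives a common subsequence of length 5. The LCS DP gives dp[9][9] = 5, so this is optimal.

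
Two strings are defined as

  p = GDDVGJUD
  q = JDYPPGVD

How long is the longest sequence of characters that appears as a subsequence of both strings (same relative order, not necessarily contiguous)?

One common subsequence of length 3: G at p[1]=q[6]; then V at p[4]=q[7]; then D at p[8]=q[8]. dp[8][8] = 3 confirms this is the maximum.

3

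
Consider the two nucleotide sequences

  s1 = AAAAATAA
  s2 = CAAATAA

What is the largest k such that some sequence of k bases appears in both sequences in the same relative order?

Taking A at s1[3]=s2[2] → A at s1[4]=s2[3] → A at s1[5]=s2[4] → T at s1[6]=s2[5] → A at s1[7]=s2[6] → A at s1[8]=s2[7] gives a common subsequence of length 6. The LCS DP gives dp[8][7] = 6, so this is optimal.

6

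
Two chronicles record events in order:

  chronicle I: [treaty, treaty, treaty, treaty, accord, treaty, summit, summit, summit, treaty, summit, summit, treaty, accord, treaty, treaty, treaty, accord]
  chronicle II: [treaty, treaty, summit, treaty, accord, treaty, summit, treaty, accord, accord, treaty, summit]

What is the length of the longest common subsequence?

Match treaty at chronicle I[1]=chronicle II[1], then treaty at chronicle I[2]=chronicle II[2], then treaty at chronicle I[4]=chronicle II[4], then accord at chronicle I[5]=chronicle II[5], then treaty at chronicle I[6]=chronicle II[6], then summit at chronicle I[9]=chronicle II[7], then treaty at chronicle I[10]=chronicle II[8], then accord at chronicle I[14]=chronicle II[10], then treaty at chronicle I[15]=chronicle II[11] — 9 events in the same relative order in both. dp[18][12] = 9 confirms this is the maximum.

9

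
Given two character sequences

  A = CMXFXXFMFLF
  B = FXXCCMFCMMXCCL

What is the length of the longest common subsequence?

6

Match F (A #4, B #1), X (A #5, B #2), X (A #6, B #3), F (A #7, B #7), M (A #8, B #10), L (A #10, B #14) — 6 characters in the same relative order in both. dp[11][14] = 6 confirms this is the maximum.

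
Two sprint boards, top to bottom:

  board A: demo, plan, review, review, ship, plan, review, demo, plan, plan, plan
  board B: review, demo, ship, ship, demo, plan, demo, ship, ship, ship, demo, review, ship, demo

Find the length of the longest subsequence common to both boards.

Taking demo at board A[1]=board B[5] → plan at board A[2]=board B[6] → review at board A[4]=board B[12] → ship at board A[5]=board B[13] → demo at board A[8]=board B[14] gives a common subsequence of length 5. The LCS DP gives dp[11][14] = 5, so this is optimal.

5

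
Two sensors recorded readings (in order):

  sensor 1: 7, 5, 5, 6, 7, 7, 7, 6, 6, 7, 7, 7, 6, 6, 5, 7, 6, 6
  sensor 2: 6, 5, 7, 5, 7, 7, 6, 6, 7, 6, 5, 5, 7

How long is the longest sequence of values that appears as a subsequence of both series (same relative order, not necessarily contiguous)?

10

One common subsequence of length 10: 7 at sensor 1[1]=sensor 2[3], then 5 at sensor 1[3]=sensor 2[4], then 7 at sensor 1[6]=sensor 2[5], then 7 at sensor 1[7]=sensor 2[6], then 6 at sensor 1[8]=sensor 2[7], then 6 at sensor 1[9]=sensor 2[8], then 7 at sensor 1[12]=sensor 2[9], then 6 at sensor 1[13]=sensor 2[10], then 5 at sensor 1[15]=sensor 2[12], then 7 at sensor 1[16]=sensor 2[13]. The LCS DP gives dp[18][13] = 10, so this is optimal.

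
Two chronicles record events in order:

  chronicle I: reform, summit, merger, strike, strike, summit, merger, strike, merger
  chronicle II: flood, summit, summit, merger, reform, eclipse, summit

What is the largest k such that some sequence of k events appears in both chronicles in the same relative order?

Taking summit (chronicle I #2, chronicle II #3); then merger (chronicle I #3, chronicle II #4); then summit (chronicle I #6, chronicle II #7) gives a common subsequence of length 3, and the DP table's final entry dp[9][7] is also 3, so no common subsequence is longer.

3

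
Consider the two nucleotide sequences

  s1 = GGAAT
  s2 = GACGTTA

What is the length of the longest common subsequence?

3

Let dp[i][j] be the LCS length of the first i bases of s1 and the first j bases of s2. dp[i][j] = dp[i-1][j-1]+1 when the i-th and j-th bases match, else max(dp[i-1][j], dp[i][j-1]).
    ·  G  A  C  G  T  T  A
 ·  0  0  0  0  0  0  0  0
 G  0  1  1  1  1  1  1  1
 G  0  1  1  1  2  2  2  2
 A  0  1  2  2  2  2  2  3
 A  0  1  2  2  2  2  2  3
 T  0  1  2  2  2  3  3  3
dp[5][7] = 3. One LCS (by backtracking along matches): GGA.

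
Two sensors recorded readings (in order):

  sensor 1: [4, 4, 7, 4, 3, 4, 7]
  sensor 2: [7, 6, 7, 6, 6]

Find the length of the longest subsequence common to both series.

2

Let dp[i][j] be the LCS length of the first i values of sensor 1 and the first j values of sensor 2. dp[i][j] = dp[i-1][j-1]+1 when the i-th and j-th values match, else max(dp[i-1][j], dp[i][j-1]).
    ·  7  6  7  6  6
 ·  0  0  0  0  0  0
 4  0  0  0  0  0  0
 4  0  0  0  0  0  0
 7  0  1  1  1  1  1
 4  0  1  1  1  1  1
 3  0  1  1  1  1  1
 4  0  1  1  1  1  1
 7  0  1  1  2  2  2
dp[7][5] = 2. One LCS (by backtracking along matches): 7, 7.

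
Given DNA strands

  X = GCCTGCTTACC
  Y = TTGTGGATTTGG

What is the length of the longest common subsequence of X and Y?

5

Match G (X #1, Y #3), then T (X #4, Y #4), then G (X #5, Y #6), then T (X #7, Y #9), then T (X #8, Y #10) — 5 bases in the same relative order in both. dp[11][12] = 5 confirms this is the maximum.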